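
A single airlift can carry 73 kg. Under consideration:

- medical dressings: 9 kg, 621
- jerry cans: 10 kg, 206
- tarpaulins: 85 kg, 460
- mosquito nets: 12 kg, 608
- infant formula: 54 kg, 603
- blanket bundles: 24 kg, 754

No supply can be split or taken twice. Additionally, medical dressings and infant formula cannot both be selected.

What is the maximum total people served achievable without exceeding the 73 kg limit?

2189

Best packing: medical dressings + jerry cans + mosquito nets + blanket bundles — 55 kg, 2189 total.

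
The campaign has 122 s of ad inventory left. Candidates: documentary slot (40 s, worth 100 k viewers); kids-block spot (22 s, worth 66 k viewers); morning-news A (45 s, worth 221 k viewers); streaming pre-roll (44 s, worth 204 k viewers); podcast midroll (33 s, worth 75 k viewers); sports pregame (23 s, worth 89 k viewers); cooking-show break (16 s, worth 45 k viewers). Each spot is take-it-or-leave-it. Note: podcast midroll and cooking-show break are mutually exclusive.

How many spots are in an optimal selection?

3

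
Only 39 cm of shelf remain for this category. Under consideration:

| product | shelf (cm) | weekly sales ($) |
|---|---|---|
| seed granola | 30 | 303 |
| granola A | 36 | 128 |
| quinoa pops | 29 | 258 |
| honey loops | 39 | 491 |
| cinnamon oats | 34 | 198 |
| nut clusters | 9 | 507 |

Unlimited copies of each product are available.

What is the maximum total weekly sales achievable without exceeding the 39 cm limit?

The ratio ordering already packs tightly: 4×nut clusters, 36 cm, 2028.
Nothing else within 39 cm beats 2028.

2028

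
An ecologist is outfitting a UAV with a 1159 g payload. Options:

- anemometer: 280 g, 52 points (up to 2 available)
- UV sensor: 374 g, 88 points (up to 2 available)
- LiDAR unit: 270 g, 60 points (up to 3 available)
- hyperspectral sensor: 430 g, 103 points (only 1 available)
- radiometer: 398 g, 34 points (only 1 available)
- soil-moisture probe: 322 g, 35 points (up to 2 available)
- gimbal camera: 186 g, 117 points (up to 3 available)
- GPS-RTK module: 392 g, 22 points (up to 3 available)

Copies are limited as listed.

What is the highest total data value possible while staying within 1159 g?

471

The ratio heuristic lands on hyperspectral sensor + 3×gimbal camera (454) but leaves 171 g idle.
The 430 g tied up in hyperspectral sensor is better spent on 2×LiDAR unit — total rises to 471 (1098 g).
The spare 61 g is too small for any remaining sensor, and no exchange beats 471.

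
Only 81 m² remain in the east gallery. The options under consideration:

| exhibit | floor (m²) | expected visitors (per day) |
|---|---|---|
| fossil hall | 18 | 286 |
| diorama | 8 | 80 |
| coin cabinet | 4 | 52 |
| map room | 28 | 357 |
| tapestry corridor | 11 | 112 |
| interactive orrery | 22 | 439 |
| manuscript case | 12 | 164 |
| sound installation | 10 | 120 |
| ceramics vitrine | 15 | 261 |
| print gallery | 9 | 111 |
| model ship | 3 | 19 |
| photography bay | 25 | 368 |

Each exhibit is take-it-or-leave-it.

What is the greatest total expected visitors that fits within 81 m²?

1354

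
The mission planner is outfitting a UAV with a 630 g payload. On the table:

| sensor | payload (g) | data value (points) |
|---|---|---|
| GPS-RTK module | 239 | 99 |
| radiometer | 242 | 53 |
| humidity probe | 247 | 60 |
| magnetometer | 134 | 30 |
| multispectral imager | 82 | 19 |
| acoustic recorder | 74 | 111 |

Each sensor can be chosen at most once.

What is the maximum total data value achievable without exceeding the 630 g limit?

270

Density check — acoustic recorder 1.50, GPS-RTK module 0.41, humidity probe 0.24 are the best per g.
Best packing: GPS-RTK module + humidity probe + acoustic recorder — 560 g, 270 total.
Runner-up GPS-RTK module + radiometer + acoustic recorder tops out at 263.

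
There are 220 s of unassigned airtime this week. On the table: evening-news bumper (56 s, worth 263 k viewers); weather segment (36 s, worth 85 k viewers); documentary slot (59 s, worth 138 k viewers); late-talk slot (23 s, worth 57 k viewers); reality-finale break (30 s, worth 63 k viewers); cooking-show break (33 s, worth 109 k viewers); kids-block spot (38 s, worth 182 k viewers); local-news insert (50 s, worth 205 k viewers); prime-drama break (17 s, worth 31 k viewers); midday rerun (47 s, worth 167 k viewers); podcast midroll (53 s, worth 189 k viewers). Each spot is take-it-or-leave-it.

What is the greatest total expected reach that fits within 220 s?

Best packing: evening-news bumper + late-talk slot + kids-block spot + local-news insert + podcast midroll — 220 s, 896 total.
Nothing else within 220 s beats 896.

896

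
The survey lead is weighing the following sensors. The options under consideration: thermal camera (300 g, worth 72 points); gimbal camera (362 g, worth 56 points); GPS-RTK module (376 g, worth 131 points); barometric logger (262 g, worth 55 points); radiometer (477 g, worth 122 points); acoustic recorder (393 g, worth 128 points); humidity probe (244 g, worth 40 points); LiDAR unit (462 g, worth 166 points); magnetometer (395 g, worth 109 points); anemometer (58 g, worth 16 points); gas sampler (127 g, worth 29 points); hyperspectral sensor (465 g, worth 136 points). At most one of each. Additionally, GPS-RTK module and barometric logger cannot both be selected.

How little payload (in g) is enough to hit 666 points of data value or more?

2091

Minimise g subject to total data value ≥ 666.
GPS-RTK module + acoustic recorder + LiDAR unit + magnetometer + hyperspectral sensor reaches 670 using 2091 g.
Any bundle with less than 2091 g falls short of 666.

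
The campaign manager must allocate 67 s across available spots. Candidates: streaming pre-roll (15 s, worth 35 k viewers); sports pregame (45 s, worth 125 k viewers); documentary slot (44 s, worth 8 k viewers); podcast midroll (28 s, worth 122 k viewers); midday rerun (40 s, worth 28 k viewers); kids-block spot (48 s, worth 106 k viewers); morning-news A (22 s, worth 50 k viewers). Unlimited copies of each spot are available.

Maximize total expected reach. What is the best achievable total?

Taking 2×podcast midroll: 56 s used, 244 in expected reach.
Nothing else within 67 s beats 244.

244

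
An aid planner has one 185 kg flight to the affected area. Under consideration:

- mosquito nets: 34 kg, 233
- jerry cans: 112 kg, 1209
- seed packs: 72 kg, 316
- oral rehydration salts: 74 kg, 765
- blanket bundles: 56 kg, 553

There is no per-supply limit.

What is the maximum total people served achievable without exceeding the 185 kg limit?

1763

By people served per kg: jerry cans 10.79, oral rehydration salts 10.34, blanket bundles 9.88, mosquito nets 6.85 lead.
Filling by ratio: jerry cans + blanket bundles for 1762, with 17 kg left unused.
Dropping jerry cans and blanket bundles frees 168 kg; slotting in mosquito nets + 2×oral rehydration salts (182 kg) lifts the total to 1763 at 182 kg.
The spare 3 kg is too small for any remaining supply, and no exchange beats 1763.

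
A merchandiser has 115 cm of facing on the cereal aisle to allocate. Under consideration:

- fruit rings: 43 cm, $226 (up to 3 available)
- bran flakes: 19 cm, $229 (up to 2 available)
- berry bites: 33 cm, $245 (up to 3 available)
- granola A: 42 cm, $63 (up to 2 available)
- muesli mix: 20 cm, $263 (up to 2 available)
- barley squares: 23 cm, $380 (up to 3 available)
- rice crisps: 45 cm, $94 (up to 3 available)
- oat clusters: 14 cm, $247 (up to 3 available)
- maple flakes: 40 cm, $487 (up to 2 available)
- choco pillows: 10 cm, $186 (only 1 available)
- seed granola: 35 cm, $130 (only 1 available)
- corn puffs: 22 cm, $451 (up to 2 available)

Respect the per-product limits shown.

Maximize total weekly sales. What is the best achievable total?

A density-first pass picks bran flakes + 3×oat clusters + choco pillows + 2×corn puffs — 2058 at 115 cm.
Replace bran flakes and 2×oat clusters with 2×barley squares: the trade gains 37 net, giving 2095 at 114 cm.

2095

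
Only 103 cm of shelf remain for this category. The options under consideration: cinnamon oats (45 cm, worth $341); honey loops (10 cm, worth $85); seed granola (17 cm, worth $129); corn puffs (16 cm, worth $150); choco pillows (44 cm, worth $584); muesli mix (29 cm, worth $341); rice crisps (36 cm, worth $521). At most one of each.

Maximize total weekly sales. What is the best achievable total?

1255

Ranking by ratio (weekly sales/cm): rice crisps 14.47, choco pillows 13.27, muesli mix 11.76.
Corn puffs + choco pillows + rice crisps uses 96 of the 103 cm and totals 1255.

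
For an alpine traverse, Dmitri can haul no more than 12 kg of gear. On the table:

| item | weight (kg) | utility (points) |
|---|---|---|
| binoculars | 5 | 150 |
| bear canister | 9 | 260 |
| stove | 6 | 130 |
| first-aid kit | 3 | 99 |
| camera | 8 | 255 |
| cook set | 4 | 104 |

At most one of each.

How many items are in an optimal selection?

Best achievable utility is 359.
For example bear canister + first-aid kit achieves it, using 12 kg.
Every optimal selection uses 2 items.

2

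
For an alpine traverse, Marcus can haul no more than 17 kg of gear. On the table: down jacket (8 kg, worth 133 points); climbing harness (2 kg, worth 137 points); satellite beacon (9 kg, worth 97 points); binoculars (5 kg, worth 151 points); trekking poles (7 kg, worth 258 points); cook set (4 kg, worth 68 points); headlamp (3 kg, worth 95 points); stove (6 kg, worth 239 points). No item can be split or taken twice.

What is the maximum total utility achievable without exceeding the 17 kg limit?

641

Taking the top-ratio items first gives climbing harness + trekking poles + stove for 634 (15 kg).
The 6 kg tied up in stove is better spent on binoculars + headlamp — total rises to 641 (17 kg).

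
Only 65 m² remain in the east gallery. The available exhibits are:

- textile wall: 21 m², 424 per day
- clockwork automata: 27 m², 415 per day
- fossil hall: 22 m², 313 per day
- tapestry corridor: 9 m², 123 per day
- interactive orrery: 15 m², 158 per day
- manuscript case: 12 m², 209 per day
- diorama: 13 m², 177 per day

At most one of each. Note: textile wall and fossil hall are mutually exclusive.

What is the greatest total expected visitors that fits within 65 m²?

Best packing: textile wall + clockwork automata + manuscript case — 60 m², 1048 total.
No other feasible combination exceeds 1048.

1048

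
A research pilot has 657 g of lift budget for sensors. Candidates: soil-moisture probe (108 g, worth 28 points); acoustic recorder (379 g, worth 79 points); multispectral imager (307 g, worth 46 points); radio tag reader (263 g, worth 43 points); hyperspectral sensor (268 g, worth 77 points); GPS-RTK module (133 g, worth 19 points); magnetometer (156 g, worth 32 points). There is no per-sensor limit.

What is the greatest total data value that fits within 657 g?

Best packing: soil-moisture probe + 2×hyperspectral sensor — 644 g, 182 total.

182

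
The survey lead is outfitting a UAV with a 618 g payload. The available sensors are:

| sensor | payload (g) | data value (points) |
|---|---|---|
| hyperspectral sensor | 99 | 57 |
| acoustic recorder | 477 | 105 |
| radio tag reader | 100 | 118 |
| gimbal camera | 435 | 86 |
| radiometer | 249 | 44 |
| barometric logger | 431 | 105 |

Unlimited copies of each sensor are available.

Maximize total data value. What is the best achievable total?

By data value per g: radio tag reader 1.18, hyperspectral sensor 0.58, barometric logger 0.24, acoustic recorder 0.22 lead.
The ratio ordering already packs tightly: 6×radio tag reader, 600 g, 708.
No other feasible combination exceeds 708.

708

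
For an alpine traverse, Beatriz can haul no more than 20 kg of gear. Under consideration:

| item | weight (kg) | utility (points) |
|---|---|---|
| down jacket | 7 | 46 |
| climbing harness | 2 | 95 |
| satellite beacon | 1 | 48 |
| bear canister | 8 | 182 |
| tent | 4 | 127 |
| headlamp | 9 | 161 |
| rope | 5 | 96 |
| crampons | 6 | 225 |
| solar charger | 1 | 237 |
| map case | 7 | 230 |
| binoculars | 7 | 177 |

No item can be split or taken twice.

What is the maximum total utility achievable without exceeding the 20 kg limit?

Filling by ratio: climbing harness + satellite beacon + crampons + solar charger + map case for 835, with 3 kg left unused.
Dropping satellite beacon frees 1 kg; slotting in tent (4 kg) lifts the total to 914 at 20 kg.
Next best is satellite beacon + tent + crampons + solar charger + map case at 867 (19 kg) — short by 47.

914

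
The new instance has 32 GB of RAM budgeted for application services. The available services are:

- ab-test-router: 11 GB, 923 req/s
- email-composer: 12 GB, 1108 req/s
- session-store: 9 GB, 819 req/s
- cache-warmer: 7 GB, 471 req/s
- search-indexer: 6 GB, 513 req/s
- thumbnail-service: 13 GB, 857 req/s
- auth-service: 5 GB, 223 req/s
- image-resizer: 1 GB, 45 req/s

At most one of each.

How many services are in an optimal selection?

Optimal total is 2850.
For example ab-test-router + email-composer + session-store achieves it, using 32 GB.
All optima have 3 services.

3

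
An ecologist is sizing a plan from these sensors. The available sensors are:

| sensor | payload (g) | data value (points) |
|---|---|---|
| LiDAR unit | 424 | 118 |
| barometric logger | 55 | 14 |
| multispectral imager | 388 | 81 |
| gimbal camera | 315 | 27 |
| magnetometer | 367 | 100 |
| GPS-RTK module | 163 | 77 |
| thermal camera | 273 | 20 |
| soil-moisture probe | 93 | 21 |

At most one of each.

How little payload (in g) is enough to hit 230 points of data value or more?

735

Look for the lowest-payload combination reaching 230.
LiDAR unit + barometric logger + GPS-RTK module + soil-moisture probe reaches 230 using 735 g.
Below 735 g the best achievable stays under 230.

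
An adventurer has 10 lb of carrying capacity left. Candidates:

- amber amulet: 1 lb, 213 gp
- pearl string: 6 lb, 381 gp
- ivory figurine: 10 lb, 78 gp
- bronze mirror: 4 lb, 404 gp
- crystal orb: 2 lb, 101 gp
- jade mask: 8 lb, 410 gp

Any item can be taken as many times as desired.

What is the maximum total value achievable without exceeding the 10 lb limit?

Taking 10×amber amulet: 10 lb used, 2130 in value.
Every other selection either busts 10 lb or fails to beat 2130.

2130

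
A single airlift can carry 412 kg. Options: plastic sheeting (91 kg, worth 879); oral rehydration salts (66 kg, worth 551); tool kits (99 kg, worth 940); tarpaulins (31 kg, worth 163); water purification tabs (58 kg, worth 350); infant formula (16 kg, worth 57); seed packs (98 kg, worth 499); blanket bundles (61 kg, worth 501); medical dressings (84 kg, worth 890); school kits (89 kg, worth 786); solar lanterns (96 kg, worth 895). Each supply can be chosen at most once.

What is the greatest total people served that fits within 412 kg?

Density check — medical dressings 10.60, plastic sheeting 9.66, tool kits 9.49 are the best per kg.
Taking the top-ratio supplies first gives plastic sheeting + tool kits + tarpaulins + medical dressings + solar lanterns for 3767 (401 kg).
Dropping plastic sheeting and tarpaulins frees 122 kg; slotting in oral rehydration salts + blanket bundles (127 kg) lifts the total to 3777 at 406 kg.
Every other selection either busts 412 kg or fails to beat 3777.

3777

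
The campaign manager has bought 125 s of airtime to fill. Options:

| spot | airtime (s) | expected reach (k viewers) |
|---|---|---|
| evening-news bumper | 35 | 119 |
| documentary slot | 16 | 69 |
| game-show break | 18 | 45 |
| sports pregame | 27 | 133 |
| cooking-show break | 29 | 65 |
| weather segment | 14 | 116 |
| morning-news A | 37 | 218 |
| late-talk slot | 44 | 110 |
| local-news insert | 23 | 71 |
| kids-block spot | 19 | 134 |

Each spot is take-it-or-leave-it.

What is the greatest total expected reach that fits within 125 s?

672

Greedy by ratio would take documentary slot + sports pregame + weather segment + morning-news A + kids-block spot: 113 s used, total 670.
Replace documentary slot with local-news insert: the trade gains 2 net, giving 672 at 120 s.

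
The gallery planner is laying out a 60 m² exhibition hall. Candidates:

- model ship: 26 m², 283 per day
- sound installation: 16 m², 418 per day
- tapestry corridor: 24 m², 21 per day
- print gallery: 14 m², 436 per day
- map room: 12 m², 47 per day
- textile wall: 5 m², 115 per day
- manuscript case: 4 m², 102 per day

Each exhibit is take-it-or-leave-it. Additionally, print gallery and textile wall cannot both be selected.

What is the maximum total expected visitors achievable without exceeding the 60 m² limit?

1239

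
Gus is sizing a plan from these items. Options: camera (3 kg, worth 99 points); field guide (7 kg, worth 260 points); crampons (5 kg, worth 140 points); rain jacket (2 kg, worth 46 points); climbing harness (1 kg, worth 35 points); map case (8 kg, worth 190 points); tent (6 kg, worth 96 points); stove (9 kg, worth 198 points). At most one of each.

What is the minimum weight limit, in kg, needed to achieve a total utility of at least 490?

Look for the lowest-weight combination reaching 490.
Taking camera + field guide + crampons gives 499 (≥ 490) for 15 kg.
Below 15 kg the best achievable stays under 490.

15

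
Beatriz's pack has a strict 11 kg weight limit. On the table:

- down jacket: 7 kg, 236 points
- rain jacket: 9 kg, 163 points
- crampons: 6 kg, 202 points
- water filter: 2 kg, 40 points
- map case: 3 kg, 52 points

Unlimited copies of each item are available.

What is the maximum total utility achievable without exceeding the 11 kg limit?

By utility per kg: down jacket 33.71, crampons 33.67, water filter 20.00 lead.
Taking down jacket + 2×water filter: 11 kg used, 316 in utility.

316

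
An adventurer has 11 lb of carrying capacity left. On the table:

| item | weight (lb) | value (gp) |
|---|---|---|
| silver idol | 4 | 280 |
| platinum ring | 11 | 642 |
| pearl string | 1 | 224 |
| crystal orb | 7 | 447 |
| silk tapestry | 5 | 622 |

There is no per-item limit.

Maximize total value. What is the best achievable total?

The ratio ordering already packs tightly: 11×pearl string, 11 lb, 2464.
Every other selection either busts 11 lb or fails to beat 2464.

2464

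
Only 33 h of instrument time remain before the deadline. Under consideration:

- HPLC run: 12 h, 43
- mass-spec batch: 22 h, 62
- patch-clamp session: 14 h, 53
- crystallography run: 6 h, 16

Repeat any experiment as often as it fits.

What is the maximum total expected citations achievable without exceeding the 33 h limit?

Greedy by ratio would take 2×patch-clamp session: 28 h used, total 106.
Replace patch-clamp session with HPLC run + crystallography run: the trade gains 6 net, giving 112 at 32 h.
No other feasible combination exceeds 112.

112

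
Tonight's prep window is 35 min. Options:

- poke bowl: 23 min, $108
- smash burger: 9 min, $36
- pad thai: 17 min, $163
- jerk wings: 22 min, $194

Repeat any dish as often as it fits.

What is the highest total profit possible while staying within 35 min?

Taking 2×pad thai: 34 min used, 326 in profit.
That's the maximum — no swap from here does better than 326.

326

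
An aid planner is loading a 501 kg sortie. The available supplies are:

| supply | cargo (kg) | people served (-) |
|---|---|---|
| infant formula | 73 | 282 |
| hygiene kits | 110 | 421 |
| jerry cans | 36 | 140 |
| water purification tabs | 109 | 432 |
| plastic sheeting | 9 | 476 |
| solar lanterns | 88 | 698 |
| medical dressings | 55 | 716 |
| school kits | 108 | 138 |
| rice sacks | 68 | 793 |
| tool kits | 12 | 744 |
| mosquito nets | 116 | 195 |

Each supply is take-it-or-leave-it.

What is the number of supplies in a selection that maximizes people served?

8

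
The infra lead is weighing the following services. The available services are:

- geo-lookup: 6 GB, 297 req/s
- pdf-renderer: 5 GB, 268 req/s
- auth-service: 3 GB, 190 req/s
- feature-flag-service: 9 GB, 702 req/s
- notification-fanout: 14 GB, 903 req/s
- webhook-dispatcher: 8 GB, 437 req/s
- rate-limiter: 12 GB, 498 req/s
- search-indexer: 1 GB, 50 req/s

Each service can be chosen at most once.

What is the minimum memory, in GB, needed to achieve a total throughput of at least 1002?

15

Minimise GB subject to total throughput ≥ 1002.
pdf-renderer + feature-flag-service + search-indexer: 1020 throughput at 15 GB.
No combination under 15 GB hits 1002.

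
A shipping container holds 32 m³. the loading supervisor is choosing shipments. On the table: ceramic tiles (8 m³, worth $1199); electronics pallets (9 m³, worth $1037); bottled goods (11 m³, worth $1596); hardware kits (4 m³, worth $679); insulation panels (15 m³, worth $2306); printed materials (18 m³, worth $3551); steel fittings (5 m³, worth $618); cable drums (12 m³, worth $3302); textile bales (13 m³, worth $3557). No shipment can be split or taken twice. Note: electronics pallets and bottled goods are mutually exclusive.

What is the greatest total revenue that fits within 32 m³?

7538

Ranking by ratio (revenue/m³): cable drums 275.17, textile bales 273.62, printed materials 197.28, hardware kits 169.75.
The ratio ordering already packs tightly: hardware kits + cable drums + textile bales, 29 m³, 7538.
That's the maximum — no feasible swap from here does better than 7538.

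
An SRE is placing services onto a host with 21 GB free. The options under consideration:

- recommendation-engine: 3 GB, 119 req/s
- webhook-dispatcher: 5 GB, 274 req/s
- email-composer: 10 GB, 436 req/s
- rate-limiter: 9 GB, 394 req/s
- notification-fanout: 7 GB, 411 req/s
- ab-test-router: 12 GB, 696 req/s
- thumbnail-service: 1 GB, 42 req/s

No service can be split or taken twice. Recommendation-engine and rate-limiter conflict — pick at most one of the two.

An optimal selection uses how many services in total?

Optimal total is 1149.
One optimal bundle: notification-fanout + ab-test-router + thumbnail-service (20 GB).
Any selection reaching 1149 contains exactly 3 services.

3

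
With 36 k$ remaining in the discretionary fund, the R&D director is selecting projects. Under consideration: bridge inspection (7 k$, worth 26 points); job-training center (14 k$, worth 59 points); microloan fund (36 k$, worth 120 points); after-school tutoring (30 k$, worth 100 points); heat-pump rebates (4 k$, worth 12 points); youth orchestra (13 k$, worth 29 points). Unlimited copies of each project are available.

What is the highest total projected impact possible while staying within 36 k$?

Bridge inspection + 2×job-training center uses 35 of the 36 k$ and totals 144.
The spare 1 k$ is too small for any remaining project, and no exchange beats 144.

144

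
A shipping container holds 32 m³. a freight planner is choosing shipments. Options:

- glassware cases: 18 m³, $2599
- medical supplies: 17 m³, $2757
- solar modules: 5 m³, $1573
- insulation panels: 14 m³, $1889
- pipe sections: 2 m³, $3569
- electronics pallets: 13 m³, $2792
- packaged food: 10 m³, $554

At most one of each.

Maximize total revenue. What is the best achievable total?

9118

Filling by ratio: solar modules + pipe sections + electronics pallets + packaged food for 8488, with 2 m³ left unused.
Replace solar modules and packaged food with medical supplies: the trade gains 630 net, giving 9118 at 32 m³.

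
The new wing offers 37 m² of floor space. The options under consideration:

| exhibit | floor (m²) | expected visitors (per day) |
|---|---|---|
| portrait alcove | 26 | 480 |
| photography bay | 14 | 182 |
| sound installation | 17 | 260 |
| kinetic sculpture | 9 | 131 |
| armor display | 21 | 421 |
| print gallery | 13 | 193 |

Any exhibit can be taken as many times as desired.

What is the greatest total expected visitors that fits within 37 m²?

Armor display + print gallery uses 34 of the 37 m² and totals 614.

614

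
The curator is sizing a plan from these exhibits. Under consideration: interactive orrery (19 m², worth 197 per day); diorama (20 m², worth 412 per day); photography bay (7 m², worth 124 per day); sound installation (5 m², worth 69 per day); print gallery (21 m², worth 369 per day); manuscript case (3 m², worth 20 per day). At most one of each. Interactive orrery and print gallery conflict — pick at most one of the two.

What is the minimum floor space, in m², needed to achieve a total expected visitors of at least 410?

Need the lightest bundle worth ≥ 410.
Taking diorama gives 412 (≥ 410) for 20 m².
Below 20 m² the best achievable stays under 410.

20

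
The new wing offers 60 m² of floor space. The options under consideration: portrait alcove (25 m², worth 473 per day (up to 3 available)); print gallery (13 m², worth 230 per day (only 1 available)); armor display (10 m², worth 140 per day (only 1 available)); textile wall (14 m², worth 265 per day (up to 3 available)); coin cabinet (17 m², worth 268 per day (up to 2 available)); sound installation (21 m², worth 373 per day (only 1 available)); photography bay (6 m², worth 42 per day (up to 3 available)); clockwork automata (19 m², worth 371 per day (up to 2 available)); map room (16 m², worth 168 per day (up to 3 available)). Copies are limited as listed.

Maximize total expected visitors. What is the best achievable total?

The ratio heuristic lands on textile wall + photography bay + 2×clockwork automata (1049) but leaves 2 m² idle.
Dropping photography bay and clockwork automata frees 25 m²; slotting in print gallery + textile wall (27 m²) lifts the total to 1131 at 60 m².
Nothing else within 60 m² beats 1131.

1131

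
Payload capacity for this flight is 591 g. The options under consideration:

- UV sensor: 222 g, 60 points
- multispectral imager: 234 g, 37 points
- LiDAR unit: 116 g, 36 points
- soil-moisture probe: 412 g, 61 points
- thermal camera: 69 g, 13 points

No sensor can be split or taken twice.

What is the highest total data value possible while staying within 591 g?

The ratio heuristic lands on UV sensor + LiDAR unit + thermal camera (109) but leaves 184 g idle.
Dropping thermal camera frees 69 g; slotting in multispectral imager (234 g) lifts the total to 133 at 572 g.
Nothing else within 591 g beats 133.

133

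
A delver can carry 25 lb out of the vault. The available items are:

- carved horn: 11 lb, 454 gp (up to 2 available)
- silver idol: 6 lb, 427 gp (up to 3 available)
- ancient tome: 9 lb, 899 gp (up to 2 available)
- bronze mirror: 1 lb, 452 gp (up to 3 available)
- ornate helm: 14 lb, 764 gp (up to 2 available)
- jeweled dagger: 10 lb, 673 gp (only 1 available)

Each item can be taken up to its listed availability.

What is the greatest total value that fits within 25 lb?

3154

By value per lb: bronze mirror 452.00, ancient tome 99.89, silver idol 71.17 lead.
Best packing: 2×ancient tome + 3×bronze mirror — 21 lb, 3154 total.
Every other selection either busts 25 lb or exceeds an availability limit or fails to beat 3154.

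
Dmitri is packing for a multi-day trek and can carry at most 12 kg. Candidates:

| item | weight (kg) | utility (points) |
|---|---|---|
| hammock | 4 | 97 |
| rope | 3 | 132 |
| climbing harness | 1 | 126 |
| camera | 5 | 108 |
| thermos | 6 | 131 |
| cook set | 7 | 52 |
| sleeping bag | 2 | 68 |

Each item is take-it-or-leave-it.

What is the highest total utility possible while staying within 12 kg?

Density check — climbing harness 126.00, rope 44.00, sleeping bag 34.00, hammock 24.25 are the best per kg.
A density-first pass picks hammock + rope + climbing harness + sleeping bag — 423 at 10 kg.
Dropping hammock frees 4 kg; slotting in thermos (6 kg) lifts the total to 457 at 12 kg.
No other feasible combination exceeds 457.

457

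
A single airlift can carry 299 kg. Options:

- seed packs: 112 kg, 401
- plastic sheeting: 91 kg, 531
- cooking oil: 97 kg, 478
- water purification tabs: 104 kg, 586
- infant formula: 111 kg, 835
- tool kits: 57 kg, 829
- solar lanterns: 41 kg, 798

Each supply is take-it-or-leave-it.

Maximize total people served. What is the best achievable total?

2744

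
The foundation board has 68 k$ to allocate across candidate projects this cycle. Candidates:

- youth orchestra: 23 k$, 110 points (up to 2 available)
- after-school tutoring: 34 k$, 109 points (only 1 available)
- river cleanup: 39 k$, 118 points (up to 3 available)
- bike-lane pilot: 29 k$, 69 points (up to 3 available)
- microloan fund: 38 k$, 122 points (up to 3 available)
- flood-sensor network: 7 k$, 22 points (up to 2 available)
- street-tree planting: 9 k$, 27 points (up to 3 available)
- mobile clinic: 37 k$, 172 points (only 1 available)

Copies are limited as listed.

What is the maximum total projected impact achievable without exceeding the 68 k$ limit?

304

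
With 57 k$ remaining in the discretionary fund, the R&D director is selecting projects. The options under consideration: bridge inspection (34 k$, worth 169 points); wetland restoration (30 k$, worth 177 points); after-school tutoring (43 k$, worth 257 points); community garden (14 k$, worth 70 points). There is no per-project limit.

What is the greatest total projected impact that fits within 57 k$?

After-school tutoring + community garden uses 57 of the 57 k$ and totals 327.
Nothing else within 57 k$ beats 327.

327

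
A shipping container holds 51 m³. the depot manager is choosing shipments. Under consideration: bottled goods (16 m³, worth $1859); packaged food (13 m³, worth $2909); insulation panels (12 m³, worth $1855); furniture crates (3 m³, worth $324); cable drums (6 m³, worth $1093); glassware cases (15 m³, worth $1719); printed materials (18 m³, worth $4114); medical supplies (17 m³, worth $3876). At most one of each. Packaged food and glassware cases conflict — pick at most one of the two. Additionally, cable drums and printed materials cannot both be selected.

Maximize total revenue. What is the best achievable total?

The ratio ordering already packs tightly: packaged food + furniture crates + printed materials + medical supplies, 51 m³, 11223.
No other feasible combination exceeds 11223.

11223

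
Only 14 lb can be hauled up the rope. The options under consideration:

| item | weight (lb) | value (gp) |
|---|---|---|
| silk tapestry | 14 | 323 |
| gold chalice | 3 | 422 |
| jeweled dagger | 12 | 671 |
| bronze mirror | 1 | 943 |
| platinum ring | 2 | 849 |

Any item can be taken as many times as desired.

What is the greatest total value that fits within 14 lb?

Ranking by ratio (value/lb): bronze mirror 943.00, platinum ring 424.50, gold chalice 140.67.
Taking 14×bronze mirror: 14 lb used, 13202 in value.
Every other selection either busts 14 lb or fails to beat 13202.

13202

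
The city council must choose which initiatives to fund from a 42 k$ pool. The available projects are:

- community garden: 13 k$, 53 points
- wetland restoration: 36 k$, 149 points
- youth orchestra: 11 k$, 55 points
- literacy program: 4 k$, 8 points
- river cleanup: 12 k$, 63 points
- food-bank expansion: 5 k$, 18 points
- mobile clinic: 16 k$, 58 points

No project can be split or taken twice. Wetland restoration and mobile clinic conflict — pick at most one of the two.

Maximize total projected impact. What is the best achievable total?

189

Community garden + youth orchestra + river cleanup + food-bank expansion uses 41 of the 42 k$ and totals 189.
Runner-up community garden + youth orchestra + literacy program + river cleanup tops out at 179.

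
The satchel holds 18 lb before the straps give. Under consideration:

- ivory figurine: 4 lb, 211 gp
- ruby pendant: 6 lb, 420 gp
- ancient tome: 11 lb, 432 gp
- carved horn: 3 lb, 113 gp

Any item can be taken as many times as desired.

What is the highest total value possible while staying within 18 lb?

The ratio ordering already packs tightly: 3×ruby pendant, 18 lb, 1260.
That's the maximum — no swap from here does better than 1260.

1260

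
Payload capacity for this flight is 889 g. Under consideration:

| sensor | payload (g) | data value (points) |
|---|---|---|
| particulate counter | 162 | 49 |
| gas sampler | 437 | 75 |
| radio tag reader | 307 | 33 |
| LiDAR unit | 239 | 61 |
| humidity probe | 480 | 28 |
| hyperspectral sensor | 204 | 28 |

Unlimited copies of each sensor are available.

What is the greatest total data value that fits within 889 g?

257

Ranking by ratio (data value/g): particulate counter 0.30, LiDAR unit 0.26, gas sampler 0.17.
Taking the top-ratio sensors first gives 5×particulate counter for 245 (810 g).
The 162 g tied up in particulate counter is better spent on LiDAR unit — total rises to 257 (887 g).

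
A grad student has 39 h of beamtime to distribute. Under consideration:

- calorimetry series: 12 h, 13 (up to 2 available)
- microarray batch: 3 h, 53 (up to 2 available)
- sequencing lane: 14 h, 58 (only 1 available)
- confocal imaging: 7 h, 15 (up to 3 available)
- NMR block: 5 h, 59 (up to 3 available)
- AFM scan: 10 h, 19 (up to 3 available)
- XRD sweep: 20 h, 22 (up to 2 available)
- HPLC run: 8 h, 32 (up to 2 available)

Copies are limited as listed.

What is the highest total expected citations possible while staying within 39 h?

347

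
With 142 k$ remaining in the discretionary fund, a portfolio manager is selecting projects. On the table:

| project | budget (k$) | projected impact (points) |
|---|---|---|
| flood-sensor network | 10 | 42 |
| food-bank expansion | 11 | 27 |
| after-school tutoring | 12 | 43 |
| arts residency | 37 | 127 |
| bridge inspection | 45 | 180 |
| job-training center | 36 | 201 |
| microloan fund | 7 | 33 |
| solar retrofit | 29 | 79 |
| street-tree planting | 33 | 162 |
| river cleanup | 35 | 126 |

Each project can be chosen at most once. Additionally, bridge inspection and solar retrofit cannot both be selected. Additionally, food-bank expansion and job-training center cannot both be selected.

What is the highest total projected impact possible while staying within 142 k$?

628

Ranking by ratio (projected impact/k$): job-training center 5.58, street-tree planting 4.91, microloan fund 4.71.
Best packing: flood-sensor network + after-school tutoring + bridge inspection + job-training center + street-tree planting — 136 k$, 628 total.
Every other selection either busts 142 k$ or breaks a pairing rule or fails to beat 628.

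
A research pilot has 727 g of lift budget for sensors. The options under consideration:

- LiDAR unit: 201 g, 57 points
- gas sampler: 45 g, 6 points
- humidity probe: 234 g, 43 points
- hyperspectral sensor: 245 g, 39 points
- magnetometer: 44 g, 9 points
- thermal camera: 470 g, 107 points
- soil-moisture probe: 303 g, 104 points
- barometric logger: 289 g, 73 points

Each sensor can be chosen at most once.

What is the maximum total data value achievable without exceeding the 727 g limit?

192

By data value per g: soil-moisture probe 0.34, LiDAR unit 0.28, barometric logger 0.25, thermal camera 0.23 lead.
The ratio heuristic lands on LiDAR unit + gas sampler + magnetometer + soil-moisture probe (176) but leaves 134 g idle.
Dropping LiDAR unit frees 201 g; slotting in barometric logger (289 g) lifts the total to 192 at 681 g.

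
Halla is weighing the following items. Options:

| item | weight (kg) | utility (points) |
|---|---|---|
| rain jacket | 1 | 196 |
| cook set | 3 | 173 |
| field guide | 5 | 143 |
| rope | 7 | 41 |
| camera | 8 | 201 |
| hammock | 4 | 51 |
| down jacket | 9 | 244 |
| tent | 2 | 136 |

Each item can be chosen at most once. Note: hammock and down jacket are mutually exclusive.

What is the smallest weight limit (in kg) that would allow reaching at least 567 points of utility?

Need the lightest bundle worth ≥ 567.
Taking rain jacket + cook set + field guide + tent gives 648 (≥ 567) for 11 kg.
Below 11 kg the best achievable stays under 567.

11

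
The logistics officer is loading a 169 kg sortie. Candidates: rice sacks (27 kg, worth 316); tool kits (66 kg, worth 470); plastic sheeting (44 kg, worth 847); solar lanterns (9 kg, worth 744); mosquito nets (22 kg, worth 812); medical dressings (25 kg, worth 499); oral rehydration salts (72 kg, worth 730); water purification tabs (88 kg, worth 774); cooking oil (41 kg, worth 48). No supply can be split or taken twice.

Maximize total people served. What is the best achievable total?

Density check — solar lanterns 82.67, mosquito nets 36.91, medical dressings 19.96 are the best per kg.
Taking the top-ratio supplies first gives rice sacks + plastic sheeting + solar lanterns + mosquito nets + medical dressings + cooking oil for 3266 (168 kg).
Dropping rice sacks and cooking oil frees 68 kg; slotting in tool kits (66 kg) lifts the total to 3372 at 166 kg.

3372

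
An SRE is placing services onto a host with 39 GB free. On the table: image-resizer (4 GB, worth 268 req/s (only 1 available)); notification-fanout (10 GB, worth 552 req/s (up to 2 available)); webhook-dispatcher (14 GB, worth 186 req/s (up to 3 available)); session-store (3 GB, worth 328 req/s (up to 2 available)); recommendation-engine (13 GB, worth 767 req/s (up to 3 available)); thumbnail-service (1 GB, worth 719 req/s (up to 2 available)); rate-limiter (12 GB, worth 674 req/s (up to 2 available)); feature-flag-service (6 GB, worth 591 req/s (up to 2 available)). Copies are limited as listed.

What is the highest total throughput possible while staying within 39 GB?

4311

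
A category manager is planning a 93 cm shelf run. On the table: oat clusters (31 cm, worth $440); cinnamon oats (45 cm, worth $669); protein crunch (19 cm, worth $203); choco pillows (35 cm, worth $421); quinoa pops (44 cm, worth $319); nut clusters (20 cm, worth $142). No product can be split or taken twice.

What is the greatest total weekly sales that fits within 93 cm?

1109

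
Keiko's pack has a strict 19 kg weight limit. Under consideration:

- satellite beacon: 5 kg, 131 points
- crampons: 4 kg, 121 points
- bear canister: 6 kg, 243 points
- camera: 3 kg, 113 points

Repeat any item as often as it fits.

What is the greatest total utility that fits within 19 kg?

Best packing: 3×bear canister — 18 kg, 729 total.
Nothing else within 19 kg beats 729.

729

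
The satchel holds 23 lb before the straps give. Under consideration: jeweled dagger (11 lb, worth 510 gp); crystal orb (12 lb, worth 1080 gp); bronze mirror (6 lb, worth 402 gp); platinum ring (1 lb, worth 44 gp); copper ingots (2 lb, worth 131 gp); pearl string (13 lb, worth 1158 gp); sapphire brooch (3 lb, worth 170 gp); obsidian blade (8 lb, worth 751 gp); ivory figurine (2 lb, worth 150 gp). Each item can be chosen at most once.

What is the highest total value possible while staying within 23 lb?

2059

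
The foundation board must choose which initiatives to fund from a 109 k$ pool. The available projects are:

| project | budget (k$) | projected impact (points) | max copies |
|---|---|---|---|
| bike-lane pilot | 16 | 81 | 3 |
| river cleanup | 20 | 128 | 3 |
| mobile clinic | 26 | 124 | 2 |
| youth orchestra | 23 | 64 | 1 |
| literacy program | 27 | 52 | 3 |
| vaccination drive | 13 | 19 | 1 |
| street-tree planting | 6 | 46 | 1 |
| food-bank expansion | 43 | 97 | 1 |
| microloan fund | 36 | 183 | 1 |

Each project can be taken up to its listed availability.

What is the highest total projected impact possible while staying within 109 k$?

Density check — street-tree planting 7.67, river cleanup 6.40, microloan fund 5.08 are the best per k$.
Taking the top-ratio projects first gives 3×river cleanup + street-tree planting + microloan fund for 613 (102 k$).
The 36 k$ tied up in microloan fund is better spent on bike-lane pilot + mobile clinic — total rises to 635 (108 k$).

635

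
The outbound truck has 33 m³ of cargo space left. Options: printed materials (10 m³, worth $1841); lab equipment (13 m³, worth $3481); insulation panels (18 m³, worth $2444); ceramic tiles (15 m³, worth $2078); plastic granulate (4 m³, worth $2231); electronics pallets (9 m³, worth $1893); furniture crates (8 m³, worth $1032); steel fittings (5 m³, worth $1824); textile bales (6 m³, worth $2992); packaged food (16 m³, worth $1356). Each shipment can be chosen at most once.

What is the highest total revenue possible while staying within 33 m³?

10597

Ranking by ratio (revenue/m³): plastic granulate 557.75, textile bales 498.67, steel fittings 364.80, lab equipment 267.77.
Greedy by ratio would take lab equipment + plastic granulate + steel fittings + textile bales: 28 m³ used, total 10528.
Dropping steel fittings frees 5 m³; slotting in electronics pallets (9 m³) lifts the total to 10597 at 32 m³.
An exhaustive check of the 1024 subsets confirms 10597.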